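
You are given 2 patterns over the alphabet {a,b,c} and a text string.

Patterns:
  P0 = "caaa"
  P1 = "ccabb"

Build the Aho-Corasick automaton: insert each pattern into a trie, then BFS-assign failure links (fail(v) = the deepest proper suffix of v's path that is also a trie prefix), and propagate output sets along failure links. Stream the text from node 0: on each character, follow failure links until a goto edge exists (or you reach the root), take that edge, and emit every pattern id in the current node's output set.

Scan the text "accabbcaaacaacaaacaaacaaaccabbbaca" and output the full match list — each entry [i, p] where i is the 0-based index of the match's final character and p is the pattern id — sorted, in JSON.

Build automaton:
Trie nodes:
  0='ε' goto c→1
  1='c' goto a→2 c→5
  2='ca' goto a→3
  3='caa' goto a→4
  4='caaa' goto ·  [P0 ends]
  5='cc' goto a→6
  6='cca' goto b→7
  7='ccab' goto b→8
  8='ccabb' goto ·  [P1 ends]

Failure links (BFS by depth):
  fail(1) 'c': from fail(0)=0 chase 'c': 0 ⇒ 0;  out=∅∪out(0)=∅
  fail(2) 'ca': from fail(1)=0 chase 'a': 0 ⇒ 0;  out=∅∪out(0)=∅
  fail(5) 'cc': from fail(1)=0 chase 'c': 0 ⇒ 1;  out=∅∪out(1)=∅
  fail(3) 'caa': from fail(2)=0 chase 'a': 0 ⇒ 0;  out=∅∪out(0)=∅
  fail(6) 'cca': from fail(5)=1 chase 'a': 1 ⇒ 2;  out=∅∪out(2)=∅
  fail(4) 'caaa': from fail(3)=0 chase 'a': 0 ⇒ 0;  out={0}∪out(0)={0}
  fail(7) 'ccab': from fail(6)=2 chase 'b': 2→0 ⇒ 0;  out=∅∪out(0)=∅
  fail(8) 'ccabb': from fail(7)=0 chase 'b': 0 ⇒ 0;  out={1}∪out(0)={1}

Run:
i=0 'a': node 0→0
i=1 'c': node 0→1
i=2 'c': node 1→5
i=3 'a': node 5→6
i=4 'b': node 6→7
i=5 'b': node 7→8  → match P1@[1:5]
i=6 'c': node 8→1 (via fail)
i=7 'a': node 1→2
i=8 'a': node 2→3
i=9 'a': node 3→4  → match P0@[6:9]
i=10 'c': node 4→1 (via fail)
i=11 'a': node 1→2
i=12 'a': node 2→3
i=13 'c': node 3→1 (via fail)
i=14 'a': node 1→2
i=15 'a': node 2→3
i=16 'a': node 3→4  → match P0@[13:16]
i=17 'c': node 4→1 (via fail)
i=18 'a': node 1→2
i=19 'a': node 2→3
i=20 'a': node 3→4  → match P0@[17:20]
i=21 'c': node 4→1 (via fail)
i=22 'a': node 1→2
i=23 'a': node 2→3
i=24 'a': node 3→4  → match P0@[21:24]
i=25 'c': node 4→1 (via fail)
i=26 'c': node 1→5
i=27 'a': node 5→6
i=28 'b': node 6→7
i=29 'b': node 7→8  → match P1@[25:29]
i=30 'b': node 8→0 (via fail)
i=31 'a': node 0→0
i=32 'c': node 0→1
i=33 'a': node 1→2

Result: [[5,1],[9,0],[16,0],[20,0],[24,0],[29,1]]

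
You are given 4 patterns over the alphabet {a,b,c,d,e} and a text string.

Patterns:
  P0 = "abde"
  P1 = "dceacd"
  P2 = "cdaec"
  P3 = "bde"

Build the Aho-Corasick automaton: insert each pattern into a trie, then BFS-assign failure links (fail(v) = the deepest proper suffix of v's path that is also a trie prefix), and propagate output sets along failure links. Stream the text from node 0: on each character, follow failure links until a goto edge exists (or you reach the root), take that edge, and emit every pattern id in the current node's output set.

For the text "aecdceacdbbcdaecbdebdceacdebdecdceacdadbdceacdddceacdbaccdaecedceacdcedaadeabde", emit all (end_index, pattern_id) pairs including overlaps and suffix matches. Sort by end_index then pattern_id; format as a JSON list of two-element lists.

Build:
Trie (insert patterns):
  0='ε' goto a→1 b→16 c→11 d→5
  1='a' goto b→2
  2='ab' goto d→3
  3='abd' goto e→4
  4='abde' goto ·  [P0 ends]
  5='d' goto c→6
  6='dc' goto e→7
  7='dce' goto a→8
  8='dcea' goto c→9
  9='dceac' goto d→10
  10='dceacd' goto ·  [P1 ends]
  11='c' goto d→12
  12='cd' goto a→13
  13='cda' goto e→14
  14='cdae' goto c→15
  15='cdaec' goto ·  [P2 ends]
  16='b' goto d→17
  17='bd' goto e→18
  18='bde' goto ·  [P3 ends]

BFS fail/out derivation:
  fail(1) 'a': from fail(0)=0 chase 'a': 0 ⇒ 0;  out=∅∪out(0)=∅
  fail(5) 'd': from fail(0)=0 chase 'd': 0 ⇒ 0;  out=∅∪out(0)=∅
  fail(11) 'c': from fail(0)=0 chase 'c': 0 ⇒ 0;  out=∅∪out(0)=∅
  fail(16) 'b': from fail(0)=0 chase 'b': 0 ⇒ 0;  out=∅∪out(0)=∅
  fail(2) 'ab': from fail(1)=0 chase 'b': 0 ⇒ 16;  out=∅∪out(16)=∅
  fail(6) 'dc': from fail(5)=0 chase 'c': 0 ⇒ 11;  out=∅∪out(11)=∅
  fail(12) 'cd': from fail(11)=0 chase 'd': 0 ⇒ 5;  out=∅∪out(5)=∅
  fail(17) 'bd': from fail(16)=0 chase 'd': 0 ⇒ 5;  out=∅∪out(5)=∅
  fail(3) 'abd': from fail(2)=16 chase 'd': 16 ⇒ 17;  out=∅∪out(17)=∅
  fail(7) 'dce': from fail(6)=11 chase 'e': 11→0 ⇒ 0;  out=∅∪out(0)=∅
  fail(13) 'cda': from fail(12)=5 chase 'a': 5→0 ⇒ 1;  out=∅∪out(1)=∅
  fail(18) 'bde': from fail(17)=5 chase 'e': 5→0 ⇒ 0;  out={3}∪out(0)={3}
  fail(4) 'abde': from fail(3)=17 chase 'e': 17 ⇒ 18;  out={0}∪out(18)={0,3}
  fail(8) 'dcea': from fail(7)=0 chase 'a': 0 ⇒ 1;  out=∅∪out(1)=∅
  fail(14) 'cdae': from fail(13)=1 chase 'e': 1→0 ⇒ 0;  out=∅∪out(0)=∅
  fail(9) 'dceac': from fail(8)=1 chase 'c': 1→0 ⇒ 11;  out=∅∪out(11)=∅
  fail(15) 'cdaec': from fail(14)=0 chase 'c': 0 ⇒ 11;  out={2}∪out(11)={2}
  fail(10) 'dceacd': from fail(9)=11 chase 'd': 11 ⇒ 12;  out={1}∪out(12)={1}

Scan:
i=0 'a': node 0→1
i=1 'e': node 1→0 ·f
i=2 'c': node 0→11
i=3 'd': node 11→12
i=4 'c': node 12→6 ·f
i=5 'e': node 6→7
i=6 'a': node 7→8
i=7 'c': node 8→9
i=8 'd': node 9→10  → match P1@[3:8]
i=9 'b': node 10→16 ·f
i=10 'b': node 16→16 ·f
i=11 'c': node 16→11 ·f
i=12 'd': node 11→12
i=13 'a': node 12→13
i=14 'e': node 13→14
i=15 'c': node 14→15  → match P2@[11:15]
i=16 'b': node 15→16 ·f
i=17 'd': node 16→17
i=18 'e': node 17→18  → match P3@[16:18]
i=19 'b': node 18→16 ·f
i=20 'd': node 16→17
i=21 'c': node 17→6 ·f
i=22 'e': node 6→7
i=23 'a': node 7→8
i=24 'c': node 8→9
i=25 'd': node 9→10  → match P1@[20:25]
i=26 'e': node 10→0 ·f
i=27 'b': node 0→16
i=28 'd': node 16→17
i=29 'e': node 17→18  → match P3@[27:29]
i=30 'c': node 18→11 ·f
i=31 'd': node 11→12
i=32 'c': node 12→6 ·f
i=33 'e': node 6→7
i=34 'a': node 7→8
i=35 'c': node 8→9
i=36 'd': node 9→10  → match P1@[31:36]
i=37 'a': node 10→13 ·f
i=38 'd': node 13→5 ·f
i=39 'b': node 5→16 ·f
i=40 'd': node 16→17
i=41 'c': node 17→6 ·f
i=42 'e': node 6→7
i=43 'a': node 7→8
i=44 'c': node 8→9
i=45 'd': node 9→10  → match P1@[40:45]
i=46 'd': node 10→5 ·f
i=47 'd': node 5→5 ·f
i=48 'c': node 5→6
i=49 'e': node 6→7
i=50 'a': node 7→8
i=51 'c': node 8→9
i=52 'd': node 9→10  → match P1@[47:52]
i=53 'b': node 10→16 ·f
i=54 'a': node 16→1 ·f
i=55 'c': node 1→11 ·f
i=56 'c': node 11→11 ·f
i=57 'd': node 11→12
i=58 'a': node 12→13
i=59 'e': node 13→14
i=60 'c': node 14→15  → match P2@[56:60]
i=61 'e': node 15→0 ·f
i=62 'd': node 0→5
i=63 'c': node 5→6
i=64 'e': node 6→7
i=65 'a': node 7→8
i=66 'c': node 8→9
i=67 'd': node 9→10  → match P1@[62:67]
i=68 'c': node 10→6 ·f
i=69 'e': node 6→7
i=70 'd': node 7→5 ·f
i=71 'a': node 5→1 ·f
i=72 'a': node 1→1 ·f
i=73 'd': node 1→5 ·f
i=74 'e': node 5→0 ·f
i=75 'a': node 0→1
i=76 'b': node 1→2
i=77 'd': node 2→3
i=78 'e': node 3→4  → match P0@[75:78],P3@[76:78]

All matches (sorted): [[8,1],[15,2],[18,3],[25,1],[29,3],[36,1],[45,1],[52,1],[60,2],[67,1],[78,0],[78,3]]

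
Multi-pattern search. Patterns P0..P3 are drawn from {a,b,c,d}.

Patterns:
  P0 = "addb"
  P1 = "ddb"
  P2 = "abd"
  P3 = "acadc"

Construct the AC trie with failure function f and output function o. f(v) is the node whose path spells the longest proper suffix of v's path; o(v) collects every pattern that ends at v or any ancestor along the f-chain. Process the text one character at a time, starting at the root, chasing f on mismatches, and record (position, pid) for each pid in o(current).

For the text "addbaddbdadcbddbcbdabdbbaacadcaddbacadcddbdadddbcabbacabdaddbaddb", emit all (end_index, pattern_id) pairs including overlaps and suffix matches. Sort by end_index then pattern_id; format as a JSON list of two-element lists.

Construct AC machine:
Trie (insert patterns):
  0='ε' goto a→1 d→5
  1='a' goto b→8 c→10 d→2
  2='ad' goto d→3
  3='add' goto b→4
  4='addb' goto ·  ←P0
  5='d' goto d→6
  6='dd' goto b→7
  7='ddb' goto ·  ←P1
  8='ab' goto d→9
  9='abd' goto ·  ←P2
  10='ac' goto a→11
  11='aca' goto d→12
  12='acad' goto c→13
  13='acadc' goto ·  ←P3

BFS fail/out derivation:
  n1('a'): parent n0 fail=0; on 'a' 0 → fail=0;  out ∅∪∅=∅
  n5('d'): parent n0 fail=0; on 'd' 0 → fail=0;  out ∅∪∅=∅
  n2('ad'): parent n1 fail=0; on 'd' 0 → fail=5;  out ∅∪∅=∅
  n6('dd'): parent n5 fail=0; on 'd' 0 → fail=5;  out ∅∪∅=∅
  n8('ab'): parent n1 fail=0; on 'b' 0 → fail=0;  out ∅∪∅=∅
  n10('ac'): parent n1 fail=0; on 'c' 0 → fail=0;  out ∅∪∅=∅
  n3('add'): parent n2 fail=5; on 'd' 5 → fail=6;  out ∅∪∅=∅
  n7('ddb'): parent n6 fail=5; on 'b' 5→0 → fail=0;  out {1}∪∅={1}
  n9('abd'): parent n8 fail=0; on 'd' 0 → fail=5;  out {2}∪∅={2}
  n11('aca'): parent n10 fail=0; on 'a' 0 → fail=1;  out ∅∪∅=∅
  n4('addb'): parent n3 fail=6; on 'b' 6 → fail=7;  out {0}∪{1}={0,1}
  n12('acad'): parent n11 fail=1; on 'd' 1 → fail=2;  out ∅∪∅=∅
  n13('acadc'): parent n12 fail=2; on 'c' 2→5→0 → fail=0;  out {3}∪∅={3}

Run:
i=0 'a': node 0→1
i=1 'd': node 1→2
i=2 'd': node 2→3
i=3 'b': node 3→4  → match P0@[0:3],P1@[1:3]
i=4 'a': node 4→1 ·f
i=5 'd': node 1→2
i=6 'd': node 2→3
i=7 'b': node 3→4  → match P0@[4:7],P1@[5:7]
i=8 'd': node 4→5 ·f
i=9 'a': node 5→1 ·f
i=10 'd': node 1→2
i=11 'c': node 2→0 ·f
i=12 'b': node 0→0
i=13 'd': node 0→5
i=14 'd': node 5→6
i=15 'b': node 6→7  → match P1@[13:15]
i=16 'c': node 7→0 ·f
i=17 'b': node 0→0
i=18 'd': node 0→5
i=19 'a': node 5→1 ·f
i=20 'b': node 1→8
i=21 'd': node 8→9  → match P2@[19:21]
i=22 'b': node 9→0 ·f
i=23 'b': node 0→0
i=24 'a': node 0→1
i=25 'a': node 1→1 ·f
i=26 'c': node 1→10
i=27 'a': node 10→11
i=28 'd': node 11→12
i=29 'c': node 12→13  → match P3@[25:29]
i=30 'a': node 13→1 ·f
i=31 'd': node 1→2
i=32 'd': node 2→3
i=33 'b': node 3→4  → match P0@[30:33],P1@[31:33]
i=34 'a': node 4→1 ·f
i=35 'c': node 1→10
i=36 'a': node 10→11
i=37 'd': node 11→12
i=38 'c': node 12→13  → match P3@[34:38]
i=39 'd': node 13→5 ·f
i=40 'd': node 5→6
i=41 'b': node 6→7  → match P1@[39:41]
i=42 'd': node 7→5 ·f
i=43 'a': node 5→1 ·f
i=44 'd': node 1→2
i=45 'd': node 2→3
i=46 'd': node 3→6 ·f
i=47 'b': node 6→7  → match P1@[45:47]
i=48 'c': node 7→0 ·f
i=49 'a': node 0→1
i=50 'b': node 1→8
i=51 'b': node 8→0 ·f
i=52 'a': node 0→1
i=53 'c': node 1→10
i=54 'a': node 10→11
i=55 'b': node 11→8 ·f
i=56 'd': node 8→9  → match P2@[54:56]
i=57 'a': node 9→1 ·f
i=58 'd': node 1→2
i=59 'd': node 2→3
i=60 'b': node 3→4  → match P0@[57:60],P1@[58:60]
i=61 'a': node 4→1 ·f
i=62 'd': node 1→2
i=63 'd': node 2→3
i=64 'b': node 3→4  → match P0@[61:64],P1@[62:64]

Result: [[3,0],[3,1],[7,0],[7,1],[15,1],[21,2],[29,3],[33,0],[33,1],[38,3],[41,1],[47,1],[56,2],[60,0],[60,1],[64,0],[64,1]]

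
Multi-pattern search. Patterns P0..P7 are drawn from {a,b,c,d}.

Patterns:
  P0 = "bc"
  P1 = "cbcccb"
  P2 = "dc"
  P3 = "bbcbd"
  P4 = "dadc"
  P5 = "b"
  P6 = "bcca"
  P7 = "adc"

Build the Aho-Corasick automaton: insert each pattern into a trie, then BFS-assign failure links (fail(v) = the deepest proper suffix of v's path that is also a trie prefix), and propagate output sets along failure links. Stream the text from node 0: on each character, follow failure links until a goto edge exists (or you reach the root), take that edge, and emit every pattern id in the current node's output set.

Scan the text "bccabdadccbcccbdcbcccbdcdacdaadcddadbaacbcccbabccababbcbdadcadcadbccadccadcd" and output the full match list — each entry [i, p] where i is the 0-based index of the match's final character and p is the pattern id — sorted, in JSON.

Build:
Trie nodes:
  0='ε' goto a→20 b→1 c→3 d→9
  1='b' goto b→11 c→2  ←P5
  2='bc' goto c→18  ←P0
  3='c' goto b→4
  4='cb' goto c→5
  5='cbc' goto c→6
  6='cbcc' goto c→7
  7='cbccc' goto b→8
  8='cbcccb' goto ·  ←P1
  9='d' goto a→15 c→10
  10='dc' goto ·  ←P2
  11='bb' goto c→12
  12='bbc' goto b→13
  13='bbcb' goto d→14
  14='bbcbd' goto ·  ←P3
  15='da' goto d→16
  16='dad' goto c→17
  17='dadc' goto ·  ←P4
  18='bcc' goto a→19
  19='bcca' goto ·  ←P6
  20='a' goto d→21
  21='ad' goto c→22
  22='adc' goto ·  ←P7

Failure links (BFS by depth):
  n1('b'): parent n0 fail=0; on 'b' 0 → fail=0;  out {5}∪∅={5}
  n3('c'): parent n0 fail=0; on 'c' 0 → fail=0;  out ∅∪∅=∅
  n9('d'): parent n0 fail=0; on 'd' 0 → fail=0;  out ∅∪∅=∅
  n20('a'): parent n0 fail=0; on 'a' 0 → fail=0;  out ∅∪∅=∅
  n2('bc'): parent n1 fail=0; on 'c' 0 → fail=3;  out {0}∪∅={0}
  n4('cb'): parent n3 fail=0; on 'b' 0 → fail=1;  out ∅∪{5}={5}
  n10('dc'): parent n9 fail=0; on 'c' 0 → fail=3;  out {2}∪∅={2}
  n11('bb'): parent n1 fail=0; on 'b' 0 → fail=1;  out ∅∪{5}={5}
  n15('da'): parent n9 fail=0; on 'a' 0 → fail=20;  out ∅∪∅=∅
  n21('ad'): parent n20 fail=0; on 'd' 0 → fail=9;  out ∅∪∅=∅
  n5('cbc'): parent n4 fail=1; on 'c' 1 → fail=2;  out ∅∪{0}={0}
  n12('bbc'): parent n11 fail=1; on 'c' 1 → fail=2;  out ∅∪{0}={0}
  n16('dad'): parent n15 fail=20; on 'd' 20 → fail=21;  out ∅∪∅=∅
  n18('bcc'): parent n2 fail=3; on 'c' 3→0 → fail=3;  out ∅∪∅=∅
  n22('adc'): parent n21 fail=9; on 'c' 9 → fail=10;  out {7}∪{2}={2,7}
  n6('cbcc'): parent n5 fail=2; on 'c' 2 → fail=18;  out ∅∪∅=∅
  n13('bbcb'): parent n12 fail=2; on 'b' 2→3 → fail=4;  out ∅∪{5}={5}
  n17('dadc'): parent n16 fail=21; on 'c' 21 → fail=22;  out {4}∪{2,7}={2,4,7}
  n19('bcca'): parent n18 fail=3; on 'a' 3→0 → fail=20;  out {6}∪∅={6}
  n7('cbccc'): parent n6 fail=18; on 'c' 18→3→0 → fail=3;  out ∅∪∅=∅
  n14('bbcbd'): parent n13 fail=4; on 'd' 4→1→0 → fail=9;  out {3}∪∅={3}
  n8('cbcccb'): parent n7 fail=3; on 'b' 3 → fail=4;  out {1}∪{5}={1,5}

Run:
pos 0 'b': at 1  → match P5@[0:0]
pos 1 'c': at 2  → match P0@[0:1]
pos 2 'c': at 18
pos 3 'a': at 19  → match P6@[0:3]
pos 4 'b': at 1 (fail-walked)  → match P5@[4:4]
pos 5 'd': at 9 (fail-walked)
pos 6 'a': at 15
pos 7 'd': at 16
pos 8 'c': at 17  → match P2@[7:8],P4@[5:8],P7@[6:8]
pos 9 'c': at 3 (fail-walked)
pos 10 'b': at 4  → match P5@[10:10]
pos 11 'c': at 5  → match P0@[10:11]
pos 12 'c': at 6
pos 13 'c': at 7
pos 14 'b': at 8  → match P1@[9:14],P5@[14:14]
pos 15 'd': at 9 (fail-walked)
pos 16 'c': at 10  → match P2@[15:16]
pos 17 'b': at 4 (fail-walked)  → match P5@[17:17]
pos 18 'c': at 5  → match P0@[17:18]
pos 19 'c': at 6
pos 20 'c': at 7
pos 21 'b': at 8  → match P1@[16:21],P5@[21:21]
pos 22 'd': at 9 (fail-walked)
pos 23 'c': at 10  → match P2@[22:23]
pos 24 'd': at 9 (fail-walked)
pos 25 'a': at 15
pos 26 'c': at 3 (fail-walked)
pos 27 'd': at 9 (fail-walked)
pos 28 'a': at 15
pos 29 'a': at 20 (fail-walked)
pos 30 'd': at 21
pos 31 'c': at 22  → match P2@[30:31],P7@[29:31]
pos 32 'd': at 9 (fail-walked)
pos 33 'd': at 9 (fail-walked)
pos 34 'a': at 15
pos 35 'd': at 16
pos 36 'b': at 1 (fail-walked)  → match P5@[36:36]
pos 37 'a': at 20 (fail-walked)
pos 38 'a': at 20 (fail-walked)
pos 39 'c': at 3 (fail-walked)
pos 40 'b': at 4  → match P5@[40:40]
pos 41 'c': at 5  → match P0@[40:41]
pos 42 'c': at 6
pos 43 'c': at 7
pos 44 'b': at 8  → match P1@[39:44],P5@[44:44]
pos 45 'a': at 20 (fail-walked)
pos 46 'b': at 1 (fail-walked)  → match P5@[46:46]
pos 47 'c': at 2  → match P0@[46:47]
pos 48 'c': at 18
pos 49 'a': at 19  → match P6@[46:49]
pos 50 'b': at 1 (fail-walked)  → match P5@[50:50]
pos 51 'a': at 20 (fail-walked)
pos 52 'b': at 1 (fail-walked)  → match P5@[52:52]
pos 53 'b': at 11  → match P5@[53:53]
pos 54 'c': at 12  → match P0@[53:54]
pos 55 'b': at 13  → match P5@[55:55]
pos 56 'd': at 14  → match P3@[52:56]
pos 57 'a': at 15 (fail-walked)
pos 58 'd': at 16
pos 59 'c': at 17  → match P2@[58:59],P4@[56:59],P7@[57:59]
pos 60 'a': at 20 (fail-walked)
pos 61 'd': at 21
pos 62 'c': at 22  → match P2@[61:62],P7@[60:62]
pos 63 'a': at 20 (fail-walked)
pos 64 'd': at 21
pos 65 'b': at 1 (fail-walked)  → match P5@[65:65]
pos 66 'c': at 2  → match P0@[65:66]
pos 67 'c': at 18
pos 68 'a': at 19  → match P6@[65:68]
pos 69 'd': at 21 (fail-walked)
pos 70 'c': at 22  → match P2@[69:70],P7@[68:70]
pos 71 'c': at 3 (fail-walked)
pos 72 'a': at 20 (fail-walked)
pos 73 'd': at 21
pos 74 'c': at 22  → match P2@[73:74],P7@[72:74]
pos 75 'd': at 9 (fail-walked)

Result: [[0,5],[1,0],[3,6],[4,5],[8,2],[8,4],[8,7],[10,5],[11,0],[14,1],[14,5],[16,2],[17,5],[18,0],[21,1],[21,5],[23,2],[31,2],[31,7],[36,5],[40,5],[41,0],[44,1],[44,5],[46,5],[47,0],[49,6],[50,5],[52,5],[53,5],[54,0],[55,5],[56,3],[59,2],[59,4],[59,7],[62,2],[62,7],[65,5],[66,0],[68,6],[70,2],[70,7],[74,2],[74,7]]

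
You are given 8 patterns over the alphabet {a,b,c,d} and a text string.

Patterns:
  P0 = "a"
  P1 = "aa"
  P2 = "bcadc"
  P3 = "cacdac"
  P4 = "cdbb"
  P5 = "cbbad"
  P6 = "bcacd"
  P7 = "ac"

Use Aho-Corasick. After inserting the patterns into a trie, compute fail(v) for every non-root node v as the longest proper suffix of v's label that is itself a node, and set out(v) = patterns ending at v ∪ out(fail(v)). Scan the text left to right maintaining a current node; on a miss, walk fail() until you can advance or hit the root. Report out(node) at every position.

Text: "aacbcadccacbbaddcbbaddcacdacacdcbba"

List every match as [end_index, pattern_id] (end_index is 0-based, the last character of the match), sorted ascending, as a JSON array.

Build:
Trie nodes:
  0='ε' goto a→1 b→3 c→8
  1='a' goto a→2 c→23  [P0 ends]
  2='aa' goto ·  [P1 ends]
  3='b' goto c→4
  4='bc' goto a→5
  5='bca' goto c→21 d→6
  6='bcad' goto c→7
  7='bcadc' goto ·  [P2 ends]
  8='c' goto a→9 b→17 d→14
  9='ca' goto c→10
  10='cac' goto d→11
  11='cacd' goto a→12
  12='cacda' goto c→13
  13='cacdac' goto ·  [P3 ends]
  14='cd' goto b→15
  15='cdb' goto b→16
  16='cdbb' goto ·  [P4 ends]
  17='cb' goto b→18
  18='cbb' goto a→19
  19='cbba' goto d→20
  20='cbbad' goto ·  [P5 ends]
  21='bcac' goto d→22
  22='bcacd' goto ·  [P6 ends]
  23='ac' goto ·  [P7 ends]

Failure links (BFS by depth):
  n1('a'): parent n0 fail=0; on 'a' 0 → fail=0;  out {0}∪∅={0}
  n3('b'): parent n0 fail=0; on 'b' 0 → fail=0;  out ∅∪∅=∅
  n8('c'): parent n0 fail=0; on 'c' 0 → fail=0;  out ∅∪∅=∅
  n2('aa'): parent n1 fail=0; on 'a' 0 → fail=1;  out {1}∪{0}={0,1}
  n4('bc'): parent n3 fail=0; on 'c' 0 → fail=8;  out ∅∪∅=∅
  n9('ca'): parent n8 fail=0; on 'a' 0 → fail=1;  out ∅∪{0}={0}
  n14('cd'): parent n8 fail=0; on 'd' 0 → fail=0;  out ∅∪∅=∅
  n17('cb'): parent n8 fail=0; on 'b' 0 → fail=3;  out ∅∪∅=∅
  n23('ac'): parent n1 fail=0; on 'c' 0 → fail=8;  out {7}∪∅={7}
  n5('bca'): parent n4 fail=8; on 'a' 8 → fail=9;  out ∅∪{0}={0}
  n10('cac'): parent n9 fail=1; on 'c' 1 → fail=23;  out ∅∪{7}={7}
  n15('cdb'): parent n14 fail=0; on 'b' 0 → fail=3;  out ∅∪∅=∅
  n18('cbb'): parent n17 fail=3; on 'b' 3→0 → fail=3;  out ∅∪∅=∅
  n6('bcad'): parent n5 fail=9; on 'd' 9→1→0 → fail=0;  out ∅∪∅=∅
  n11('cacd'): parent n10 fail=23; on 'd' 23→8 → fail=14;  out ∅∪∅=∅
  n16('cdbb'): parent n15 fail=3; on 'b' 3→0 → fail=3;  out {4}∪∅={4}
  n19('cbba'): parent n18 fail=3; on 'a' 3→0 → fail=1;  out ∅∪{0}={0}
  n21('bcac'): parent n5 fail=9; on 'c' 9 → fail=10;  out ∅∪{7}={7}
  n7('bcadc'): parent n6 fail=0; on 'c' 0 → fail=8;  out {2}∪∅={2}
  n12('cacda'): parent n11 fail=14; on 'a' 14→0 → fail=1;  out ∅∪{0}={0}
  n20('cbbad'): parent n19 fail=1; on 'd' 1→0 → fail=0;  out {5}∪∅={5}
  n22('bcacd'): parent n21 fail=10; on 'd' 10 → fail=11;  out {6}∪∅={6}
  n13('cacdac'): parent n12 fail=1; on 'c' 1 → fail=23;  out {3}∪{7}={3,7}

Text stream:
i=0 'a': node 0→1  → match P0@[0:0]
i=1 'a': node 1→2  → match P0@[1:1],P1@[0:1]
i=2 'c': node 2→23 (fail-walked)  → match P7@[1:2]
i=3 'b': node 23→17 (fail-walked)
i=4 'c': node 17→4 (fail-walked)
i=5 'a': node 4→5  → match P0@[5:5]
i=6 'd': node 5→6
i=7 'c': node 6→7  → match P2@[3:7]
i=8 'c': node 7→8 (fail-walked)
i=9 'a': node 8→9  → match P0@[9:9]
i=10 'c': node 9→10  → match P7@[9:10]
i=11 'b': node 10→17 (fail-walked)
i=12 'b': node 17→18
i=13 'a': node 18→19  → match P0@[13:13]
i=14 'd': node 19→20  → match P5@[10:14]
i=15 'd': node 20→0 (fail-walked)
i=16 'c': node 0→8
i=17 'b': node 8→17
i=18 'b': node 17→18
i=19 'a': node 18→19  → match P0@[19:19]
i=20 'd': node 19→20  → match P5@[16:20]
i=21 'd': node 20→0 (fail-walked)
i=22 'c': node 0→8
i=23 'a': node 8→9  → match P0@[23:23]
i=24 'c': node 9→10  → match P7@[23:24]
i=25 'd': node 10→11
i=26 'a': node 11→12  → match P0@[26:26]
i=27 'c': node 12→13  → match P3@[22:27],P7@[26:27]
i=28 'a': node 13→9 (fail-walked)  → match P0@[28:28]
i=29 'c': node 9→10  → match P7@[28:29]
i=30 'd': node 10→11
i=31 'c': node 11→8 (fail-walked)
i=32 'b': node 8→17
i=33 'b': node 17→18
i=34 'a': node 18→19  → match P0@[34:34]

Matches: [[0,0],[1,0],[1,1],[2,7],[5,0],[7,2],[9,0],[10,7],[13,0],[14,5],[19,0],[20,5],[23,0],[24,7],[26,0],[27,3],[27,7],[28,0],[29,7],[34,0]]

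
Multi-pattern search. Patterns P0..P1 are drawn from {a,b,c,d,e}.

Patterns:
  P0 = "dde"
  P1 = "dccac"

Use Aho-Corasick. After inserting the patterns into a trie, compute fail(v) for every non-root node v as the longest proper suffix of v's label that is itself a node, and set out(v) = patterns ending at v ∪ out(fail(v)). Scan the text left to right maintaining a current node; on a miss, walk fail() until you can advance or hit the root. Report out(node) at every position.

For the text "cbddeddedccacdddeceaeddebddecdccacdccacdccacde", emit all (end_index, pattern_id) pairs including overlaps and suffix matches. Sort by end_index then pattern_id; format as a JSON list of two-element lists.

Construct AC machine:
Trie (insert patterns):
  n0 'ε': d→1
  n1 'd': c→4 d→2
  n2 'dd': e→3
  n3 'dde': ·  [P0 ends]
  n4 'dc': c→5
  n5 'dcc': a→6
  n6 'dcca': c→7
  n7 'dccac': ·  [P1 ends]

BFS fail/out derivation:
  n1('d'): parent n0 fail=0; on 'd' 0 → fail=0;  out ∅∪∅=∅
  n2('dd'): parent n1 fail=0; on 'd' 0 → fail=1;  out ∅∪∅=∅
  n4('dc'): parent n1 fail=0; on 'c' 0 → fail=0;  out ∅∪∅=∅
  n3('dde'): parent n2 fail=1; on 'e' 1→0 → fail=0;  out {0}∪∅={0}
  n5('dcc'): parent n4 fail=0; on 'c' 0 → fail=0;  out ∅∪∅=∅
  n6('dcca'): parent n5 fail=0; on 'a' 0 → fail=0;  out ∅∪∅=∅
  n7('dccac'): parent n6 fail=0; on 'c' 0 → fail=0;  out {1}∪∅={1}

Run:
[0] read 'c'  n0⇒n0
[1] read 'b'  n0⇒n0
[2] read 'd'  n0⇒n1
[3] read 'd'  n1⇒n2
[4] read 'e'  n2⇒n3  emit P0@[2:4]
[5] read 'd'  n3⇒n1 (fail-walked)
[6] read 'd'  n1⇒n2
[7] read 'e'  n2⇒n3  emit P0@[5:7]
[8] read 'd'  n3⇒n1 (fail-walked)
[9] read 'c'  n1⇒n4
[10] read 'c'  n4⇒n5
[11] read 'a'  n5⇒n6
[12] read 'c'  n6⇒n7  emit P1@[8:12]
[13] read 'd'  n7⇒n1 (fail-walked)
[14] read 'd'  n1⇒n2
[15] read 'd'  n2⇒n2 (fail-walked)
[16] read 'e'  n2⇒n3  emit P0@[14:16]
[17] read 'c'  n3⇒n0 (fail-walked)
[18] read 'e'  n0⇒n0
[19] read 'a'  n0⇒n0
[20] read 'e'  n0⇒n0
[21] read 'd'  n0⇒n1
[22] read 'd'  n1⇒n2
[23] read 'e'  n2⇒n3  emit P0@[21:23]
[24] read 'b'  n3⇒n0 (fail-walked)
[25] read 'd'  n0⇒n1
[26] read 'd'  n1⇒n2
[27] read 'e'  n2⇒n3  emit P0@[25:27]
[28] read 'c'  n3⇒n0 (fail-walked)
[29] read 'd'  n0⇒n1
[30] read 'c'  n1⇒n4
[31] read 'c'  n4⇒n5
[32] read 'a'  n5⇒n6
[33] read 'c'  n6⇒n7  emit P1@[29:33]
[34] read 'd'  n7⇒n1 (fail-walked)
[35] read 'c'  n1⇒n4
[36] read 'c'  n4⇒n5
[37] read 'a'  n5⇒n6
[38] read 'c'  n6⇒n7  emit P1@[34:38]
[39] read 'd'  n7⇒n1 (fail-walked)
[40] read 'c'  n1⇒n4
[41] read 'c'  n4⇒n5
[42] read 'a'  n5⇒n6
[43] read 'c'  n6⇒n7  emit P1@[39:43]
[44] read 'd'  n7⇒n1 (fail-walked)
[45] read 'e'  n1⇒n0 (fail-walked)

Result: [[4,0],[7,0],[12,1],[16,0],[23,0],[27,0],[33,1],[38,1],[43,1]]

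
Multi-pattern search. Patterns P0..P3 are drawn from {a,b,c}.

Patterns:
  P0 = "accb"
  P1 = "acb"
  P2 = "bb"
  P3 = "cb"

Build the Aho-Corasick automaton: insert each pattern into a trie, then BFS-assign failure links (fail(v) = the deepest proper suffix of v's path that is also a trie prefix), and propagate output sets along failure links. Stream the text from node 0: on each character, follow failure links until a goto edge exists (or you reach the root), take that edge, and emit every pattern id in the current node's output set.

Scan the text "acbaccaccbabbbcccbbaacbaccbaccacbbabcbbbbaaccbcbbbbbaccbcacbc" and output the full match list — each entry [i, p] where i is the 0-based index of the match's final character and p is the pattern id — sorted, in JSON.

Construct AC machine:
Trie nodes:
  n0 'ε': a→1 b→6 c→8
  n1 'a': c→2
  n2 'ac': b→5 c→3
  n3 'acc': b→4
  n4 'accb': ·  [P0 ends]
  n5 'acb': ·  [P1 ends]
  n6 'b': b→7
  n7 'bb': ·  [P2 ends]
  n8 'c': b→9
  n9 'cb': ·  [P3 ends]

Failure links (BFS by depth):
  fail(1) 'a': from fail(0)=0 chase 'a': 0 ⇒ 0;  out=∅∪out(0)=∅
  fail(6) 'b': from fail(0)=0 chase 'b': 0 ⇒ 0;  out=∅∪out(0)=∅
  fail(8) 'c': from fail(0)=0 chase 'c': 0 ⇒ 0;  out=∅∪out(0)=∅
  fail(2) 'ac': from fail(1)=0 chase 'c': 0 ⇒ 8;  out=∅∪out(8)=∅
  fail(7) 'bb': from fail(6)=0 chase 'b': 0 ⇒ 6;  out={2}∪out(6)={2}
  fail(9) 'cb': from fail(8)=0 chase 'b': 0 ⇒ 6;  out={3}∪out(6)={3}
  fail(3) 'acc': from fail(2)=8 chase 'c': 8→0 ⇒ 8;  out=∅∪out(8)=∅
  fail(5) 'acb': from fail(2)=8 chase 'b': 8 ⇒ 9;  out={1}∪out(9)={1,3}
  fail(4) 'accb': from fail(3)=8 chase 'b': 8 ⇒ 9;  out={0}∪out(9)={0,3}

Run:
i=0 'a': node 0→1
i=1 'c': node 1→2
i=2 'b': node 2→5  ** P1@[0:2],P3@[1:2]
i=3 'a': node 5→1 (fail-walked)
i=4 'c': node 1→2
i=5 'c': node 2→3
i=6 'a': node 3→1 (fail-walked)
i=7 'c': node 1→2
i=8 'c': node 2→3
i=9 'b': node 3→4  ** P0@[6:9],P3@[8:9]
i=10 'a': node 4→1 (fail-walked)
i=11 'b': node 1→6 (fail-walked)
i=12 'b': node 6→7  ** P2@[11:12]
i=13 'b': node 7→7 (fail-walked)  ** P2@[12:13]
i=14 'c': node 7→8 (fail-walked)
i=15 'c': node 8→8 (fail-walked)
i=16 'c': node 8→8 (fail-walked)
i=17 'b': node 8→9  ** P3@[16:17]
i=18 'b': node 9→7 (fail-walked)  ** P2@[17:18]
i=19 'a': node 7→1 (fail-walked)
i=20 'a': node 1→1 (fail-walked)
i=21 'c': node 1→2
i=22 'b': node 2→5  ** P1@[20:22],P3@[21:22]
i=23 'a': node 5→1 (fail-walked)
i=24 'c': node 1→2
i=25 'c': node 2→3
i=26 'b': node 3→4  ** P0@[23:26],P3@[25:26]
i=27 'a': node 4→1 (fail-walked)
i=28 'c': node 1→2
i=29 'c': node 2→3
i=30 'a': node 3→1 (fail-walked)
i=31 'c': node 1→2
i=32 'b': node 2→5  ** P1@[30:32],P3@[31:32]
i=33 'b': node 5→7 (fail-walked)  ** P2@[32:33]
i=34 'a': node 7→1 (fail-walked)
i=35 'b': node 1→6 (fail-walked)
i=36 'c': node 6→8 (fail-walked)
i=37 'b': node 8→9  ** P3@[36:37]
i=38 'b': node 9→7 (fail-walked)  ** P2@[37:38]
i=39 'b': node 7→7 (fail-walked)  ** P2@[38:39]
i=40 'b': node 7→7 (fail-walked)  ** P2@[39:40]
i=41 'a': node 7→1 (fail-walked)
i=42 'a': node 1→1 (fail-walked)
i=43 'c': node 1→2
i=44 'c': node 2→3
i=45 'b': node 3→4  ** P0@[42:45],P3@[44:45]
i=46 'c': node 4→8 (fail-walked)
i=47 'b': node 8→9  ** P3@[46:47]
i=48 'b': node 9→7 (fail-walked)  ** P2@[47:48]
i=49 'b': node 7→7 (fail-walked)  ** P2@[48:49]
i=50 'b': node 7→7 (fail-walked)  ** P2@[49:50]
i=51 'b': node 7→7 (fail-walked)  ** P2@[50:51]
i=52 'a': node 7→1 (fail-walked)
i=53 'c': node 1→2
i=54 'c': node 2→3
i=55 'b': node 3→4  ** P0@[52:55],P3@[54:55]
i=56 'c': node 4→8 (fail-walked)
i=57 'a': node 8→1 (fail-walked)
i=58 'c': node 1→2
i=59 'b': node 2→5  ** P1@[57:59],P3@[58:59]
i=60 'c': node 5→8 (fail-walked)

All matches (sorted): [[2,1],[2,3],[9,0],[9,3],[12,2],[13,2],[17,3],[18,2],[22,1],[22,3],[26,0],[26,3],[32,1],[32,3],[33,2],[37,3],[38,2],[39,2],[40,2],[45,0],[45,3],[47,3],[48,2],[49,2],[50,2],[51,2],[55,0],[55,3],[59,1],[59,3]]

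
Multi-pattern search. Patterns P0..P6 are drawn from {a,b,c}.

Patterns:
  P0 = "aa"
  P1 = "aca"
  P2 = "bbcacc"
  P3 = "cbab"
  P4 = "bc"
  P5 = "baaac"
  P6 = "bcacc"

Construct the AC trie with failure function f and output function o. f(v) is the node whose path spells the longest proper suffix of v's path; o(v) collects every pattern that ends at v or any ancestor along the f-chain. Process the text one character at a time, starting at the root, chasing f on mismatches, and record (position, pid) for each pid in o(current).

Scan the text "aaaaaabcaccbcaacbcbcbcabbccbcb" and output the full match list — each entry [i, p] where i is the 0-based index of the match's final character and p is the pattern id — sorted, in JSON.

Build:
Trie nodes:
  0='ε' goto a→1 b→5 c→11
  1='a' goto a→2 c→3
  2='aa' goto ·  ←P0
  3='ac' goto a→4
  4='aca' goto ·  ←P1
  5='b' goto a→16 b→6 c→15
  6='bb' goto c→7
  7='bbc' goto a→8
  8='bbca' goto c→9
  9='bbcac' goto c→10
  10='bbcacc' goto ·  ←P2
  11='c' goto b→12
  12='cb' goto a→13
  13='cba' goto b→14
  14='cbab' goto ·  ←P3
  15='bc' goto a→20  ←P4
  16='ba' goto a→17
  17='baa' goto a→18
  18='baaa' goto c→19
  19='baaac' goto ·  ←P5
  20='bca' goto c→21
  21='bcac' goto c→22
  22='bcacc' goto ·  ←P6

BFS fail/out derivation:
  n1('a'): parent n0 fail=0; on 'a' 0 → fail=0;  out ∅∪∅=∅
  n5('b'): parent n0 fail=0; on 'b' 0 → fail=0;  out ∅∪∅=∅
  n11('c'): parent n0 fail=0; on 'c' 0 → fail=0;  out ∅∪∅=∅
  n2('aa'): parent n1 fail=0; on 'a' 0 → fail=1;  out {0}∪∅={0}
  n3('ac'): parent n1 fail=0; on 'c' 0 → fail=11;  out ∅∪∅=∅
  n6('bb'): parent n5 fail=0; on 'b' 0 → fail=5;  out ∅∪∅=∅
  n12('cb'): parent n11 fail=0; on 'b' 0 → fail=5;  out ∅∪∅=∅
  n15('bc'): parent n5 fail=0; on 'c' 0 → fail=11;  out {4}∪∅={4}
  n16('ba'): parent n5 fail=0; on 'a' 0 → fail=1;  out ∅∪∅=∅
  n4('aca'): parent n3 fail=11; on 'a' 11→0 → fail=1;  out {1}∪∅={1}
  n7('bbc'): parent n6 fail=5; on 'c' 5 → fail=15;  out ∅∪{4}={4}
  n13('cba'): parent n12 fail=5; on 'a' 5 → fail=16;  out ∅∪∅=∅
  n17('baa'): parent n16 fail=1; on 'a' 1 → fail=2;  out ∅∪{0}={0}
  n20('bca'): parent n15 fail=11; on 'a' 11→0 → fail=1;  out ∅∪∅=∅
  n8('bbca'): parent n7 fail=15; on 'a' 15 → fail=20;  out ∅∪∅=∅
  n14('cbab'): parent n13 fail=16; on 'b' 16→1→0 → fail=5;  out {3}∪∅={3}
  n18('baaa'): parent n17 fail=2; on 'a' 2→1 → fail=2;  out ∅∪{0}={0}
  n21('bcac'): parent n20 fail=1; on 'c' 1 → fail=3;  out ∅∪∅=∅
  n9('bbcac'): parent n8 fail=20; on 'c' 20 → fail=21;  out ∅∪∅=∅
  n19('baaac'): parent n18 fail=2; on 'c' 2→1 → fail=3;  out {5}∪∅={5}
  n22('bcacc'): parent n21 fail=3; on 'c' 3→11→0 → fail=11;  out {6}∪∅={6}
  n10('bbcacc'): parent n9 fail=21; on 'c' 21 → fail=22;  out {2}∪{6}={2,6}

Text stream:
i=0 'a': node 0→1
i=1 'a': node 1→2  → match P0@[0:1]
i=2 'a': node 2→2 (via fail)  → match P0@[1:2]
i=3 'a': node 2→2 (via fail)  → match P0@[2:3]
i=4 'a': node 2→2 (via fail)  → match P0@[3:4]
i=5 'a': node 2→2 (via fail)  → match P0@[4:5]
i=6 'b': node 2→5 (via fail)
i=7 'c': node 5→15  → match P4@[6:7]
i=8 'a': node 15→20
i=9 'c': node 20→21
i=10 'c': node 21→22  → match P6@[6:10]
i=11 'b': node 22→12 (via fail)
i=12 'c': node 12→15 (via fail)  → match P4@[11:12]
i=13 'a': node 15→20
i=14 'a': node 20→2 (via fail)  → match P0@[13:14]
i=15 'c': node 2→3 (via fail)
i=16 'b': node 3→12 (via fail)
i=17 'c': node 12→15 (via fail)  → match P4@[16:17]
i=18 'b': node 15→12 (via fail)
i=19 'c': node 12→15 (via fail)  → match P4@[18:19]
i=20 'b': node 15→12 (via fail)
i=21 'c': node 12→15 (via fail)  → match P4@[20:21]
i=22 'a': node 15→20
i=23 'b': node 20→5 (via fail)
i=24 'b': node 5→6
i=25 'c': node 6→7  → match P4@[24:25]
i=26 'c': node 7→11 (via fail)
i=27 'b': node 11→12
i=28 'c': node 12→15 (via fail)  → match P4@[27:28]
i=29 'b': node 15→12 (via fail)

Result: [[1,0],[2,0],[3,0],[4,0],[5,0],[7,4],[10,6],[12,4],[14,0],[17,4],[19,4],[21,4],[25,4],[28,4]]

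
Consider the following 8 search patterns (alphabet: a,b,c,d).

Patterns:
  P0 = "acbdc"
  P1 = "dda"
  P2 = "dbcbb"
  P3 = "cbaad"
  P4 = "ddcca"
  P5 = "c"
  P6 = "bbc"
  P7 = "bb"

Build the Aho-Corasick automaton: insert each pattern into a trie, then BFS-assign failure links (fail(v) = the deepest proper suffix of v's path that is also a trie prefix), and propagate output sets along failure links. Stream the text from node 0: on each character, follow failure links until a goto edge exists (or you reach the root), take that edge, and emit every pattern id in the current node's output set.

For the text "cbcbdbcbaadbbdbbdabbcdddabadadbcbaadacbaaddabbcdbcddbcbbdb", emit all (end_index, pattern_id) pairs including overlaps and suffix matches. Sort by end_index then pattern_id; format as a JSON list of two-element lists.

Construct AC machine:
Trie nodes:
  n0 'ε': a→1 b→21 c→13 d→6
  n1 'a': c→2
  n2 'ac': b→3
  n3 'acb': d→4
  n4 'acbd': c→5
  n5 'acbdc': ·  ←P0
  n6 'd': b→9 d→7
  n7 'dd': a→8 c→18
  n8 'dda': ·  ←P1
  n9 'db': c→10
  n10 'dbc': b→11
  n11 'dbcb': b→12
  n12 'dbcbb': ·  ←P2
  n13 'c': b→14  ←P5
  n14 'cb': a→15
  n15 'cba': a→16
  n16 'cbaa': d→17
  n17 'cbaad': ·  ←P3
  n18 'ddc': c→19
  n19 'ddcc': a→20
  n20 'ddcca': ·  ←P4
  n21 'b': b→22
  n22 'bb': c→23  ←P7
  n23 'bbc': ·  ←P6

BFS fail/out derivation:
  fail(1) 'a': from fail(0)=0 chase 'a': 0 ⇒ 0;  out=∅∪out(0)=∅
  fail(6) 'd': from fail(0)=0 chase 'd': 0 ⇒ 0;  out=∅∪out(0)=∅
  fail(13) 'c': from fail(0)=0 chase 'c': 0 ⇒ 0;  out={5}∪out(0)={5}
  fail(21) 'b': from fail(0)=0 chase 'b': 0 ⇒ 0;  out=∅∪out(0)=∅
  fail(2) 'ac': from fail(1)=0 chase 'c': 0 ⇒ 13;  out=∅∪out(13)={5}
  fail(7) 'dd': from fail(6)=0 chase 'd': 0 ⇒ 6;  out=∅∪out(6)=∅
  fail(9) 'db': from fail(6)=0 chase 'b': 0 ⇒ 21;  out=∅∪out(21)=∅
  fail(14) 'cb': from fail(13)=0 chase 'b': 0 ⇒ 21;  out=∅∪out(21)=∅
  fail(22) 'bb': from fail(21)=0 chase 'b': 0 ⇒ 21;  out={7}∪out(21)={7}
  fail(3) 'acb': from fail(2)=13 chase 'b': 13 ⇒ 14;  out=∅∪out(14)=∅
  fail(8) 'dda': from fail(7)=6 chase 'a': 6→0 ⇒ 1;  out={1}∪out(1)={1}
  fail(10) 'dbc': from fail(9)=21 chase 'c': 21→0 ⇒ 13;  out=∅∪out(13)={5}
  fail(15) 'cba': from fail(14)=21 chase 'a': 21→0 ⇒ 1;  out=∅∪out(1)=∅
  fail(18) 'ddc': from fail(7)=6 chase 'c': 6→0 ⇒ 13;  out=∅∪out(13)={5}
  fail(23) 'bbc': from fail(22)=21 chase 'c': 21→0 ⇒ 13;  out={6}∪out(13)={5,6}
  fail(4) 'acbd': from fail(3)=14 chase 'd': 14→21→0 ⇒ 6;  out=∅∪out(6)=∅
  fail(11) 'dbcb': from fail(10)=13 chase 'b': 13 ⇒ 14;  out=∅∪out(14)=∅
  fail(16) 'cbaa': from fail(15)=1 chase 'a': 1→0 ⇒ 1;  out=∅∪out(1)=∅
  fail(19) 'ddcc': from fail(18)=13 chase 'c': 13→0 ⇒ 13;  out=∅∪out(13)={5}
  fail(5) 'acbdc': from fail(4)=6 chase 'c': 6→0 ⇒ 13;  out={0}∪out(13)={0,5}
  fail(12) 'dbcbb': from fail(11)=14 chase 'b': 14→21 ⇒ 22;  out={2}∪out(22)={2,7}
  fail(17) 'cbaad': from fail(16)=1 chase 'd': 1→0 ⇒ 6;  out={3}∪out(6)={3}
  fail(20) 'ddcca': from fail(19)=13 chase 'a': 13→0 ⇒ 1;  out={4}∪out(1)={4}

Run:
[0] read 'c'  n0⇒n13  → match P5@[0:0]
[1] read 'b'  n13⇒n14
[2] read 'c'  n14⇒n13 ·f  → match P5@[2:2]
[3] read 'b'  n13⇒n14
[4] read 'd'  n14⇒n6 ·f
[5] read 'b'  n6⇒n9
[6] read 'c'  n9⇒n10  → match P5@[6:6]
[7] read 'b'  n10⇒n11
[8] read 'a'  n11⇒n15 ·f
[9] read 'a'  n15⇒n16
[10] read 'd'  n16⇒n17  → match P3@[6:10]
[11] read 'b'  n17⇒n9 ·f
[12] read 'b'  n9⇒n22 ·f  → match P7@[11:12]
[13] read 'd'  n22⇒n6 ·f
[14] read 'b'  n6⇒n9
[15] read 'b'  n9⇒n22 ·f  → match P7@[14:15]
[16] read 'd'  n22⇒n6 ·f
[17] read 'a'  n6⇒n1 ·f
[18] read 'b'  n1⇒n21 ·f
[19] read 'b'  n21⇒n22  → match P7@[18:19]
[20] read 'c'  n22⇒n23  → match P5@[20:20],P6@[18:20]
[21] read 'd'  n23⇒n6 ·f
[22] read 'd'  n6⇒n7
[23] read 'd'  n7⇒n7 ·f
[24] read 'a'  n7⇒n8  → match P1@[22:24]
[25] read 'b'  n8⇒n21 ·f
[26] read 'a'  n21⇒n1 ·f
[27] read 'd'  n1⇒n6 ·f
[28] read 'a'  n6⇒n1 ·f
[29] read 'd'  n1⇒n6 ·f
[30] read 'b'  n6⇒n9
[31] read 'c'  n9⇒n10  → match P5@[31:31]
[32] read 'b'  n10⇒n11
[33] read 'a'  n11⇒n15 ·f
[34] read 'a'  n15⇒n16
[35] read 'd'  n16⇒n17  → match P3@[31:35]
[36] read 'a'  n17⇒n1 ·f
[37] read 'c'  n1⇒n2  → match P5@[37:37]
[38] read 'b'  n2⇒n3
[39] read 'a'  n3⇒n15 ·f
[40] read 'a'  n15⇒n16
[41] read 'd'  n16⇒n17  → match P3@[37:41]
[42] read 'd'  n17⇒n7 ·f
[43] read 'a'  n7⇒n8  → match P1@[41:43]
[44] read 'b'  n8⇒n21 ·f
[45] read 'b'  n21⇒n22  → match P7@[44:45]
[46] read 'c'  n22⇒n23  → match P5@[46:46],P6@[44:46]
[47] read 'd'  n23⇒n6 ·f
[48] read 'b'  n6⇒n9
[49] read 'c'  n9⇒n10  → match P5@[49:49]
[50] read 'd'  n10⇒n6 ·f
[51] read 'd'  n6⇒n7
[52] read 'b'  n7⇒n9 ·f
[53] read 'c'  n9⇒n10  → match P5@[53:53]
[54] read 'b'  n10⇒n11
[55] read 'b'  n11⇒n12  → match P2@[51:55],P7@[54:55]
[56] read 'd'  n12⇒n6 ·f
[57] read 'b'  n6⇒n9

Result: [[0,5],[2,5],[6,5],[10,3],[12,7],[15,7],[19,7],[20,5],[20,6],[24,1],[31,5],[35,3],[37,5],[41,3],[43,1],[45,7],[46,5],[46,6],[49,5],[53,5],[55,2],[55,7]]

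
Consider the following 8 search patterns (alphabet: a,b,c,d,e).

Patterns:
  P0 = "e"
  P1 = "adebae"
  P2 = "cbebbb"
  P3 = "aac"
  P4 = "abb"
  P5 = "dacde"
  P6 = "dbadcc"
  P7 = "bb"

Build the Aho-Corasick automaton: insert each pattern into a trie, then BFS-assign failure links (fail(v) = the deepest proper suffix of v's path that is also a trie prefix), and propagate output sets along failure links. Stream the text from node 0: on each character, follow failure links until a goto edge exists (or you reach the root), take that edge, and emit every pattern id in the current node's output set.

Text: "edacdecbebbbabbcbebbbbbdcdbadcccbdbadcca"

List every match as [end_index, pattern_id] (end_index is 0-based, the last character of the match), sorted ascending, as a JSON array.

Construct AC machine:
Trie nodes:
  0='ε' goto a→2 b→28 c→8 d→18 e→1
  1='e' goto ·  [P0 ends]
  2='a' goto a→14 b→16 d→3
  3='ad' goto e→4
  4='ade' goto b→5
  5='adeb' goto a→6
  6='adeba' goto e→7
  7='adebae' goto ·  [P1 ends]
  8='c' goto b→9
  9='cb' goto e→10
  10='cbe' goto b→11
  11='cbeb' goto b→12
  12='cbebb' goto b→13
  13='cbebbb' goto ·  [P2 ends]
  14='aa' goto c→15
  15='aac' goto ·  [P3 ends]
  16='ab' goto b→17
  17='abb' goto ·  [P4 ends]
  18='d' goto a→19 b→23
  19='da' goto c→20
  20='dac' goto d→21
  21='dacd' goto e→22
  22='dacde' goto ·  [P5 ends]
  23='db' goto a→24
  24='dba' goto d→25
  25='dbad' goto c→26
  26='dbadc' goto c→27
  27='dbadcc' goto ·  [P6 ends]
  28='b' goto b→29
  29='bb' goto ·  [P7 ends]

BFS fail/out derivation:
  n1('e'): parent n0 fail=0; on 'e' 0 → fail=0;  out {0}∪∅={0}
  n2('a'): parent n0 fail=0; on 'a' 0 → fail=0;  out ∅∪∅=∅
  n8('c'): parent n0 fail=0; on 'c' 0 → fail=0;  out ∅∪∅=∅
  n18('d'): parent n0 fail=0; on 'd' 0 → fail=0;  out ∅∪∅=∅
  n28('b'): parent n0 fail=0; on 'b' 0 → fail=0;  out ∅∪∅=∅
  n3('ad'): parent n2 fail=0; on 'd' 0 → fail=18;  out ∅∪∅=∅
  n9('cb'): parent n8 fail=0; on 'b' 0 → fail=28;  out ∅∪∅=∅
  n14('aa'): parent n2 fail=0; on 'a' 0 → fail=2;  out ∅∪∅=∅
  n16('ab'): parent n2 fail=0; on 'b' 0 → fail=28;  out ∅∪∅=∅
  n19('da'): parent n18 fail=0; on 'a' 0 → fail=2;  out ∅∪∅=∅
  n23('db'): parent n18 fail=0; on 'b' 0 → fail=28;  out ∅∪∅=∅
  n29('bb'): parent n28 fail=0; on 'b' 0 → fail=28;  out {7}∪∅={7}
  n4('ade'): parent n3 fail=18; on 'e' 18→0 → fail=1;  out ∅∪{0}={0}
  n10('cbe'): parent n9 fail=28; on 'e' 28→0 → fail=1;  out ∅∪{0}={0}
  n15('aac'): parent n14 fail=2; on 'c' 2→0 → fail=8;  out {3}∪∅={3}
  n17('abb'): parent n16 fail=28; on 'b' 28 → fail=29;  out {4}∪{7}={4,7}
  n20('dac'): parent n19 fail=2; on 'c' 2→0 → fail=8;  out ∅∪∅=∅
  n24('dba'): parent n23 fail=28; on 'a' 28→0 → fail=2;  out ∅∪∅=∅
  n5('adeb'): parent n4 fail=1; on 'b' 1→0 → fail=28;  out ∅∪∅=∅
  n11('cbeb'): parent n10 fail=1; on 'b' 1→0 → fail=28;  out ∅∪∅=∅
  n21('dacd'): parent n20 fail=8; on 'd' 8→0 → fail=18;  out ∅∪∅=∅
  n25('dbad'): parent n24 fail=2; on 'd' 2 → fail=3;  out ∅∪∅=∅
  n6('adeba'): parent n5 fail=28; on 'a' 28→0 → fail=2;  out ∅∪∅=∅
  n12('cbebb'): parent n11 fail=28; on 'b' 28 → fail=29;  out ∅∪{7}={7}
  n22('dacde'): parent n21 fail=18; on 'e' 18→0 → fail=1;  out {5}∪{0}={0,5}
  n26('dbadc'): parent n25 fail=3; on 'c' 3→18→0 → fail=8;  out ∅∪∅=∅
  n7('adebae'): parent n6 fail=2; on 'e' 2→0 → fail=1;  out {1}∪{0}={0,1}
  n13('cbebbb'): parent n12 fail=29; on 'b' 29→28 → fail=29;  out {2}∪{7}={2,7}
  n27('dbadcc'): parent n26 fail=8; on 'c' 8→0 → fail=8;  out {6}∪∅={6}

Run:
i=0 'e': node 0→1  ** P0@[0:0]
i=1 'd': node 1→18 (fail-walked)
i=2 'a': node 18→19
i=3 'c': node 19→20
i=4 'd': node 20→21
i=5 'e': node 21→22  ** P0@[5:5],P5@[1:5]
i=6 'c': node 22→8 (fail-walked)
i=7 'b': node 8→9
i=8 'e': node 9→10  ** P0@[8:8]
i=9 'b': node 10→11
i=10 'b': node 11→12  ** P7@[9:10]
i=11 'b': node 12→13  ** P2@[6:11],P7@[10:11]
i=12 'a': node 13→2 (fail-walked)
i=13 'b': node 2→16
i=14 'b': node 16→17  ** P4@[12:14],P7@[13:14]
i=15 'c': node 17→8 (fail-walked)
i=16 'b': node 8→9
i=17 'e': node 9→10  ** P0@[17:17]
i=18 'b': node 10→11
i=19 'b': node 11→12  ** P7@[18:19]
i=20 'b': node 12→13  ** P2@[15:20],P7@[19:20]
i=21 'b': node 13→29 (fail-walked)  ** P7@[20:21]
i=22 'b': node 29→29 (fail-walked)  ** P7@[21:22]
i=23 'd': node 29→18 (fail-walked)
i=24 'c': node 18→8 (fail-walked)
i=25 'd': node 8→18 (fail-walked)
i=26 'b': node 18→23
i=27 'a': node 23→24
i=28 'd': node 24→25
i=29 'c': node 25→26
i=30 'c': node 26→27  ** P6@[25:30]
i=31 'c': node 27→8 (fail-walked)
i=32 'b': node 8→9
i=33 'd': node 9→18 (fail-walked)
i=34 'b': node 18→23
i=35 'a': node 23→24
i=36 'd': node 24→25
i=37 'c': node 25→26
i=38 'c': node 26→27  ** P6@[33:38]
i=39 'a': node 27→2 (fail-walked)

Result: [[0,0],[5,0],[5,5],[8,0],[10,7],[11,2],[11,7],[14,4],[14,7],[17,0],[19,7],[20,2],[20,7],[21,7],[22,7],[30,6],[38,6]]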